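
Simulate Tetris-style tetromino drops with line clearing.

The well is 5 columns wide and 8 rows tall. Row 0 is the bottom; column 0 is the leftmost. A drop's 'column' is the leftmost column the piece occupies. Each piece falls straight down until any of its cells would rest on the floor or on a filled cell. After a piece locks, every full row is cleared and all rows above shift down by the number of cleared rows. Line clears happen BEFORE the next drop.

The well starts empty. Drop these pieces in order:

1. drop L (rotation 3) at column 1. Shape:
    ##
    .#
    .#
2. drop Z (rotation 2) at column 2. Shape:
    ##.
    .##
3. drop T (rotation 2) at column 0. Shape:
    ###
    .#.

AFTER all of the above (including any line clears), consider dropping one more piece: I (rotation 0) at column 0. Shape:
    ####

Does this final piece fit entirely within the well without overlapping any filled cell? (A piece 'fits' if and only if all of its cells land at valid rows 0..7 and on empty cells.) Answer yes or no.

Answer: yes

Derivation:
Drop 1: L rot3 at col 1 lands with bottom-row=0; cleared 0 line(s) (total 0); column heights now [0 3 3 0 0], max=3
Drop 2: Z rot2 at col 2 lands with bottom-row=2; cleared 0 line(s) (total 0); column heights now [0 3 4 4 3], max=4
Drop 3: T rot2 at col 0 lands with bottom-row=3; cleared 0 line(s) (total 0); column heights now [5 5 5 4 3], max=5
Test piece I rot0 at col 0 (width 4): heights before test = [5 5 5 4 3]; fits = True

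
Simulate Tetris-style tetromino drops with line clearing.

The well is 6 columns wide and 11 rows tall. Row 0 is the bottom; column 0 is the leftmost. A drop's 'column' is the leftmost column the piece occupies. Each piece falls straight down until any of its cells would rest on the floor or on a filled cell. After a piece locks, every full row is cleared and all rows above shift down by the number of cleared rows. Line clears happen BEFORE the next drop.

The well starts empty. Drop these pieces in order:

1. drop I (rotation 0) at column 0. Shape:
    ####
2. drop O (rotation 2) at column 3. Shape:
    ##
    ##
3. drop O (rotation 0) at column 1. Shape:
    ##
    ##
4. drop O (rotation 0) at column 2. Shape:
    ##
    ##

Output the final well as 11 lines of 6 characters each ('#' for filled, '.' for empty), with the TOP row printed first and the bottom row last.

Answer: ......
......
......
......
......
......
..##..
..##..
.####.
.####.
####..

Derivation:
Drop 1: I rot0 at col 0 lands with bottom-row=0; cleared 0 line(s) (total 0); column heights now [1 1 1 1 0 0], max=1
Drop 2: O rot2 at col 3 lands with bottom-row=1; cleared 0 line(s) (total 0); column heights now [1 1 1 3 3 0], max=3
Drop 3: O rot0 at col 1 lands with bottom-row=1; cleared 0 line(s) (total 0); column heights now [1 3 3 3 3 0], max=3
Drop 4: O rot0 at col 2 lands with bottom-row=3; cleared 0 line(s) (total 0); column heights now [1 3 5 5 3 0], max=5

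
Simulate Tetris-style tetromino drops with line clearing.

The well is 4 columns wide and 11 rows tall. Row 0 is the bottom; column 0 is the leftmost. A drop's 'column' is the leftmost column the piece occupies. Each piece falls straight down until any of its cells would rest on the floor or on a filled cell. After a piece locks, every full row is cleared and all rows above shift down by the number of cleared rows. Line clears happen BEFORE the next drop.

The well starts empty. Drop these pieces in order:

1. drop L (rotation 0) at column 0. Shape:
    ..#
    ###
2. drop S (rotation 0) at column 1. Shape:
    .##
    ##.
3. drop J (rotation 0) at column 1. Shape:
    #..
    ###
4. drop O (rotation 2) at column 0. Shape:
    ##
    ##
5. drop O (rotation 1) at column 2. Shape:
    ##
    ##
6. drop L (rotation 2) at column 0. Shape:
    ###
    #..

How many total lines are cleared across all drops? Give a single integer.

Answer: 1

Derivation:
Drop 1: L rot0 at col 0 lands with bottom-row=0; cleared 0 line(s) (total 0); column heights now [1 1 2 0], max=2
Drop 2: S rot0 at col 1 lands with bottom-row=2; cleared 0 line(s) (total 0); column heights now [1 3 4 4], max=4
Drop 3: J rot0 at col 1 lands with bottom-row=4; cleared 0 line(s) (total 0); column heights now [1 6 5 5], max=6
Drop 4: O rot2 at col 0 lands with bottom-row=6; cleared 0 line(s) (total 0); column heights now [8 8 5 5], max=8
Drop 5: O rot1 at col 2 lands with bottom-row=5; cleared 1 line(s) (total 1); column heights now [7 7 6 6], max=7
Drop 6: L rot2 at col 0 lands with bottom-row=7; cleared 0 line(s) (total 1); column heights now [9 9 9 6], max=9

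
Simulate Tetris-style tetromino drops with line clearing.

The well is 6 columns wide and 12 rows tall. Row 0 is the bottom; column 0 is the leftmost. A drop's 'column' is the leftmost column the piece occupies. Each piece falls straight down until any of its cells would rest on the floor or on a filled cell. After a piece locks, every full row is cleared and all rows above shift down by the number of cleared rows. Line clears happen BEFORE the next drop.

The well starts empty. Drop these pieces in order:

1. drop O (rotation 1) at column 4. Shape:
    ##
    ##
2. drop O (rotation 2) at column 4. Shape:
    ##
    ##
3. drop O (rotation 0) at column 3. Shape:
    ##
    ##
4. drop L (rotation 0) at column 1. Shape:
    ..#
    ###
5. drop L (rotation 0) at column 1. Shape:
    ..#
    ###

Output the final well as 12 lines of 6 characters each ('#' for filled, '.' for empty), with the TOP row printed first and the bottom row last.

Drop 1: O rot1 at col 4 lands with bottom-row=0; cleared 0 line(s) (total 0); column heights now [0 0 0 0 2 2], max=2
Drop 2: O rot2 at col 4 lands with bottom-row=2; cleared 0 line(s) (total 0); column heights now [0 0 0 0 4 4], max=4
Drop 3: O rot0 at col 3 lands with bottom-row=4; cleared 0 line(s) (total 0); column heights now [0 0 0 6 6 4], max=6
Drop 4: L rot0 at col 1 lands with bottom-row=6; cleared 0 line(s) (total 0); column heights now [0 7 7 8 6 4], max=8
Drop 5: L rot0 at col 1 lands with bottom-row=8; cleared 0 line(s) (total 0); column heights now [0 9 9 10 6 4], max=10

Answer: ......
......
...#..
.###..
...#..
.###..
...##.
...##.
....##
....##
....##
....##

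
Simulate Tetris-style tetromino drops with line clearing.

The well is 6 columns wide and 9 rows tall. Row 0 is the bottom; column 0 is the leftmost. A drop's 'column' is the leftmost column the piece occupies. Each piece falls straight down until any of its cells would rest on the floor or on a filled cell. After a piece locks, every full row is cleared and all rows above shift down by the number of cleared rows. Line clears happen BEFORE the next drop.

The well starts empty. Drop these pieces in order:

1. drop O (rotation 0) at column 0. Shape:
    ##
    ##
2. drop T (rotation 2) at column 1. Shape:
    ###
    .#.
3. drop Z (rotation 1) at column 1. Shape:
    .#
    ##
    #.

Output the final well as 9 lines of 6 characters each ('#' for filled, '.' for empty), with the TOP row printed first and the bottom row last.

Answer: ......
......
......
..#...
.##...
.#....
.###..
###...
##....

Derivation:
Drop 1: O rot0 at col 0 lands with bottom-row=0; cleared 0 line(s) (total 0); column heights now [2 2 0 0 0 0], max=2
Drop 2: T rot2 at col 1 lands with bottom-row=1; cleared 0 line(s) (total 0); column heights now [2 3 3 3 0 0], max=3
Drop 3: Z rot1 at col 1 lands with bottom-row=3; cleared 0 line(s) (total 0); column heights now [2 5 6 3 0 0], max=6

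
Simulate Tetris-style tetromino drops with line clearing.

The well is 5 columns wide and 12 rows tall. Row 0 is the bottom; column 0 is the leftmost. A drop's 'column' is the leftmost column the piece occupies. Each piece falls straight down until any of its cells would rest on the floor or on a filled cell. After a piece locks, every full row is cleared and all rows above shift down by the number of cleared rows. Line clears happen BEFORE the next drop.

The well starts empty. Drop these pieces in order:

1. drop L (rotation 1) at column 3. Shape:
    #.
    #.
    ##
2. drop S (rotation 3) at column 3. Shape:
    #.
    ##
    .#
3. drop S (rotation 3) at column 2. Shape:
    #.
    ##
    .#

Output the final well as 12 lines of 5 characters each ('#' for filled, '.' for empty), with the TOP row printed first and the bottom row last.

Answer: .....
.....
.....
.....
..#..
..##.
...#.
...#.
...##
...##
...#.
...##

Derivation:
Drop 1: L rot1 at col 3 lands with bottom-row=0; cleared 0 line(s) (total 0); column heights now [0 0 0 3 1], max=3
Drop 2: S rot3 at col 3 lands with bottom-row=2; cleared 0 line(s) (total 0); column heights now [0 0 0 5 4], max=5
Drop 3: S rot3 at col 2 lands with bottom-row=5; cleared 0 line(s) (total 0); column heights now [0 0 8 7 4], max=8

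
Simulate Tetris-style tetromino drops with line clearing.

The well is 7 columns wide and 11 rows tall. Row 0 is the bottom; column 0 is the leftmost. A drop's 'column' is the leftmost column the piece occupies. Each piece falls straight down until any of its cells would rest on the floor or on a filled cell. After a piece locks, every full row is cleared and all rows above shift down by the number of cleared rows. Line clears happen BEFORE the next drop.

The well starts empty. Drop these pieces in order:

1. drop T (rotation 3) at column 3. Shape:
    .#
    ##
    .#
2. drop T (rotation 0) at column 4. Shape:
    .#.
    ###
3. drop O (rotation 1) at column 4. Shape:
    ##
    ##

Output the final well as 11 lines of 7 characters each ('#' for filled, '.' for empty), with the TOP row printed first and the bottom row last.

Answer: .......
.......
.......
.......
....##.
....##.
.....#.
....###
....#..
...##..
....#..

Derivation:
Drop 1: T rot3 at col 3 lands with bottom-row=0; cleared 0 line(s) (total 0); column heights now [0 0 0 2 3 0 0], max=3
Drop 2: T rot0 at col 4 lands with bottom-row=3; cleared 0 line(s) (total 0); column heights now [0 0 0 2 4 5 4], max=5
Drop 3: O rot1 at col 4 lands with bottom-row=5; cleared 0 line(s) (total 0); column heights now [0 0 0 2 7 7 4], max=7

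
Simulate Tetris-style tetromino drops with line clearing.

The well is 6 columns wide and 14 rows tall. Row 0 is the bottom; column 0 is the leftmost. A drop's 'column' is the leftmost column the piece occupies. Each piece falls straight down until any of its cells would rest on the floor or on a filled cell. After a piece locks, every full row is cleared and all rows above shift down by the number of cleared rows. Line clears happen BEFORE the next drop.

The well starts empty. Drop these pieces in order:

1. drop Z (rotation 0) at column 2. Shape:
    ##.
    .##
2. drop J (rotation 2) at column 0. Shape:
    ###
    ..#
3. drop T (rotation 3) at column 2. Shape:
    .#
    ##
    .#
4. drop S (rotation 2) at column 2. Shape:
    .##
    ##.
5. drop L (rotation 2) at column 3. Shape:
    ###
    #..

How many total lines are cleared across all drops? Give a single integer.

Answer: 0

Derivation:
Drop 1: Z rot0 at col 2 lands with bottom-row=0; cleared 0 line(s) (total 0); column heights now [0 0 2 2 1 0], max=2
Drop 2: J rot2 at col 0 lands with bottom-row=2; cleared 0 line(s) (total 0); column heights now [4 4 4 2 1 0], max=4
Drop 3: T rot3 at col 2 lands with bottom-row=3; cleared 0 line(s) (total 0); column heights now [4 4 5 6 1 0], max=6
Drop 4: S rot2 at col 2 lands with bottom-row=6; cleared 0 line(s) (total 0); column heights now [4 4 7 8 8 0], max=8
Drop 5: L rot2 at col 3 lands with bottom-row=8; cleared 0 line(s) (total 0); column heights now [4 4 7 10 10 10], max=10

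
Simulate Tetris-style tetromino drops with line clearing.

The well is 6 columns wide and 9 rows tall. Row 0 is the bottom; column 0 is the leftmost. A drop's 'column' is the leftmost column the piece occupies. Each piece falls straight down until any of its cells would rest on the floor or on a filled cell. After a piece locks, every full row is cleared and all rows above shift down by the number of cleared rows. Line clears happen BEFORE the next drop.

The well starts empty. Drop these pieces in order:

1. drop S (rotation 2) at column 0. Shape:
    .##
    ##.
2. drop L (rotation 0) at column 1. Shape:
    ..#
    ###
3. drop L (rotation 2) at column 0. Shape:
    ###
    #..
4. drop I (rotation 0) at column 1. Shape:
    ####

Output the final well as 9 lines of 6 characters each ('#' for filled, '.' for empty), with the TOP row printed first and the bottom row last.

Answer: ......
......
......
......
.####.
####..
####..
.##...
##....

Derivation:
Drop 1: S rot2 at col 0 lands with bottom-row=0; cleared 0 line(s) (total 0); column heights now [1 2 2 0 0 0], max=2
Drop 2: L rot0 at col 1 lands with bottom-row=2; cleared 0 line(s) (total 0); column heights now [1 3 3 4 0 0], max=4
Drop 3: L rot2 at col 0 lands with bottom-row=2; cleared 0 line(s) (total 0); column heights now [4 4 4 4 0 0], max=4
Drop 4: I rot0 at col 1 lands with bottom-row=4; cleared 0 line(s) (total 0); column heights now [4 5 5 5 5 0], max=5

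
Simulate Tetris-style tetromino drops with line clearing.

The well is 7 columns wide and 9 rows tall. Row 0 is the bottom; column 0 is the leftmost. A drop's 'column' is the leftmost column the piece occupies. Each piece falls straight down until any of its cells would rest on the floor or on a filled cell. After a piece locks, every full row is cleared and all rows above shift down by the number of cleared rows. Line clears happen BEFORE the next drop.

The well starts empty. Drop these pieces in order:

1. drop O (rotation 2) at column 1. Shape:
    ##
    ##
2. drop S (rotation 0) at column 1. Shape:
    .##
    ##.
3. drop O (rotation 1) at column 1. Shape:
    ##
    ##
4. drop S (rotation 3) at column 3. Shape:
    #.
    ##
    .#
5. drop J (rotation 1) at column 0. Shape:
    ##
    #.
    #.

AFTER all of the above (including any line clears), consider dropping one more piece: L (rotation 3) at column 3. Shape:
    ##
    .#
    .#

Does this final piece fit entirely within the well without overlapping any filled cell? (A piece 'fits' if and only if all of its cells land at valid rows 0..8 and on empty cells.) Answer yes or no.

Answer: yes

Derivation:
Drop 1: O rot2 at col 1 lands with bottom-row=0; cleared 0 line(s) (total 0); column heights now [0 2 2 0 0 0 0], max=2
Drop 2: S rot0 at col 1 lands with bottom-row=2; cleared 0 line(s) (total 0); column heights now [0 3 4 4 0 0 0], max=4
Drop 3: O rot1 at col 1 lands with bottom-row=4; cleared 0 line(s) (total 0); column heights now [0 6 6 4 0 0 0], max=6
Drop 4: S rot3 at col 3 lands with bottom-row=3; cleared 0 line(s) (total 0); column heights now [0 6 6 6 5 0 0], max=6
Drop 5: J rot1 at col 0 lands with bottom-row=4; cleared 0 line(s) (total 0); column heights now [7 7 6 6 5 0 0], max=7
Test piece L rot3 at col 3 (width 2): heights before test = [7 7 6 6 5 0 0]; fits = True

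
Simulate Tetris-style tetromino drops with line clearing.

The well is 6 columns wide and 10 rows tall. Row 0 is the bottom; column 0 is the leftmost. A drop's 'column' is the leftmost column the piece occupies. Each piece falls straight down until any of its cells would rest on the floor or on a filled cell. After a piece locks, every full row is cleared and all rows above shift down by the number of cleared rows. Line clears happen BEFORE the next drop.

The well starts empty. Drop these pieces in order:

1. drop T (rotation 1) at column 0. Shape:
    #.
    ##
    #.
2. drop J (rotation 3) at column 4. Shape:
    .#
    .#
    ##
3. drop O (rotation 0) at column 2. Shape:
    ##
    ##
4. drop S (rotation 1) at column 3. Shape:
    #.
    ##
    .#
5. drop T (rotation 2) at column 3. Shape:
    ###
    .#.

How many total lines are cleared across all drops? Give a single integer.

Drop 1: T rot1 at col 0 lands with bottom-row=0; cleared 0 line(s) (total 0); column heights now [3 2 0 0 0 0], max=3
Drop 2: J rot3 at col 4 lands with bottom-row=0; cleared 0 line(s) (total 0); column heights now [3 2 0 0 1 3], max=3
Drop 3: O rot0 at col 2 lands with bottom-row=0; cleared 0 line(s) (total 0); column heights now [3 2 2 2 1 3], max=3
Drop 4: S rot1 at col 3 lands with bottom-row=1; cleared 1 line(s) (total 1); column heights now [2 0 1 3 2 2], max=3
Drop 5: T rot2 at col 3 lands with bottom-row=2; cleared 0 line(s) (total 1); column heights now [2 0 1 4 4 4], max=4

Answer: 1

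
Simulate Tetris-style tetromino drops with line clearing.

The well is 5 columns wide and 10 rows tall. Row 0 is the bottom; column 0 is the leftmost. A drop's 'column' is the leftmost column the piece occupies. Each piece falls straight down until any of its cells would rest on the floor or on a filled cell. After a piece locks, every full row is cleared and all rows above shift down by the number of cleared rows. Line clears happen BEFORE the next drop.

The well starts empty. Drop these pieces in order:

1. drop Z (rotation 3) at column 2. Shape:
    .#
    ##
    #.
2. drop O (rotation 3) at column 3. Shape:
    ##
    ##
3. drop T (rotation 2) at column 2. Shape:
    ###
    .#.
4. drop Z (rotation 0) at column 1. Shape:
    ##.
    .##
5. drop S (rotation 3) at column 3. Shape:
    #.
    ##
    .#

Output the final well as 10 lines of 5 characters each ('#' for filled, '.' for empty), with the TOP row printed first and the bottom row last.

Drop 1: Z rot3 at col 2 lands with bottom-row=0; cleared 0 line(s) (total 0); column heights now [0 0 2 3 0], max=3
Drop 2: O rot3 at col 3 lands with bottom-row=3; cleared 0 line(s) (total 0); column heights now [0 0 2 5 5], max=5
Drop 3: T rot2 at col 2 lands with bottom-row=5; cleared 0 line(s) (total 0); column heights now [0 0 7 7 7], max=7
Drop 4: Z rot0 at col 1 lands with bottom-row=7; cleared 0 line(s) (total 0); column heights now [0 9 9 8 7], max=9
Drop 5: S rot3 at col 3 lands with bottom-row=7; cleared 0 line(s) (total 0); column heights now [0 9 9 10 9], max=10

Answer: ...#.
.####
..###
..###
...#.
...##
...##
...#.
..##.
..#..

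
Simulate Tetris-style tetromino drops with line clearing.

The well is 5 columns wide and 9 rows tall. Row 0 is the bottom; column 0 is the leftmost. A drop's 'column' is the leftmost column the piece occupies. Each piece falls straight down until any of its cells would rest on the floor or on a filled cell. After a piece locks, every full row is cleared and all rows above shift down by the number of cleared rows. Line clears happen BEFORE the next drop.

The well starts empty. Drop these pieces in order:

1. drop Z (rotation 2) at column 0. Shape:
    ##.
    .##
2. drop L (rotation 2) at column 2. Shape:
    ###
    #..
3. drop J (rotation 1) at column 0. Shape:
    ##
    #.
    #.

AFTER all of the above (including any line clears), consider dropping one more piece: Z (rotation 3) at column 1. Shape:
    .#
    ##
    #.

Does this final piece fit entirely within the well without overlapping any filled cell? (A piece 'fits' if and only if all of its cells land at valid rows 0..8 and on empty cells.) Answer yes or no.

Answer: yes

Derivation:
Drop 1: Z rot2 at col 0 lands with bottom-row=0; cleared 0 line(s) (total 0); column heights now [2 2 1 0 0], max=2
Drop 2: L rot2 at col 2 lands with bottom-row=1; cleared 0 line(s) (total 0); column heights now [2 2 3 3 3], max=3
Drop 3: J rot1 at col 0 lands with bottom-row=2; cleared 0 line(s) (total 0); column heights now [5 5 3 3 3], max=5
Test piece Z rot3 at col 1 (width 2): heights before test = [5 5 3 3 3]; fits = True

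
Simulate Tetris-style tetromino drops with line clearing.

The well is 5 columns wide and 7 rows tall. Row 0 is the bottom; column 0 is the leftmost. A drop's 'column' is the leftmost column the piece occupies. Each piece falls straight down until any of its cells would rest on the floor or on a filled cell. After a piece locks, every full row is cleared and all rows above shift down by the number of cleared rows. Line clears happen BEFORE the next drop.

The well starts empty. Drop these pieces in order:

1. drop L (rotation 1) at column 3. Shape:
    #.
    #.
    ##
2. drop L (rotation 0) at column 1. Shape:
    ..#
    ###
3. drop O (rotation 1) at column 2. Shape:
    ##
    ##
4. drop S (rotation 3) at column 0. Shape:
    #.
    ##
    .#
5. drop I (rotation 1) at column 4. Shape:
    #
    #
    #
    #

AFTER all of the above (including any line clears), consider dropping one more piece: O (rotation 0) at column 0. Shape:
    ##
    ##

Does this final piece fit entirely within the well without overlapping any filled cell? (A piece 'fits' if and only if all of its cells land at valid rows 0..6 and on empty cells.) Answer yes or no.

Answer: no

Derivation:
Drop 1: L rot1 at col 3 lands with bottom-row=0; cleared 0 line(s) (total 0); column heights now [0 0 0 3 1], max=3
Drop 2: L rot0 at col 1 lands with bottom-row=3; cleared 0 line(s) (total 0); column heights now [0 4 4 5 1], max=5
Drop 3: O rot1 at col 2 lands with bottom-row=5; cleared 0 line(s) (total 0); column heights now [0 4 7 7 1], max=7
Drop 4: S rot3 at col 0 lands with bottom-row=4; cleared 0 line(s) (total 0); column heights now [7 6 7 7 1], max=7
Drop 5: I rot1 at col 4 lands with bottom-row=1; cleared 0 line(s) (total 0); column heights now [7 6 7 7 5], max=7
Test piece O rot0 at col 0 (width 2): heights before test = [7 6 7 7 5]; fits = False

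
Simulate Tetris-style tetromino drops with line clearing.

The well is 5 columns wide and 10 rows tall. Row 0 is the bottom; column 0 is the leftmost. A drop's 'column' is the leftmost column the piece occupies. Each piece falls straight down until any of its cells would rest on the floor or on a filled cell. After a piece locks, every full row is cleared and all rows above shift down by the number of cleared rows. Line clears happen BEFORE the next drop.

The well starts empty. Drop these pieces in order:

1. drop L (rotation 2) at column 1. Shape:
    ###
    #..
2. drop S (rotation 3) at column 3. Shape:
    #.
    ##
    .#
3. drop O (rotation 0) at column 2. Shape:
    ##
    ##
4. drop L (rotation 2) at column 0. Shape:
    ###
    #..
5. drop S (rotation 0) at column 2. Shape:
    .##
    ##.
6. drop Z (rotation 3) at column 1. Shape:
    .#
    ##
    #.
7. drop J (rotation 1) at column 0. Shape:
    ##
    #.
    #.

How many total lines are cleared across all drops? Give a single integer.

Answer: 1

Derivation:
Drop 1: L rot2 at col 1 lands with bottom-row=0; cleared 0 line(s) (total 0); column heights now [0 2 2 2 0], max=2
Drop 2: S rot3 at col 3 lands with bottom-row=1; cleared 0 line(s) (total 0); column heights now [0 2 2 4 3], max=4
Drop 3: O rot0 at col 2 lands with bottom-row=4; cleared 0 line(s) (total 0); column heights now [0 2 6 6 3], max=6
Drop 4: L rot2 at col 0 lands with bottom-row=5; cleared 0 line(s) (total 0); column heights now [7 7 7 6 3], max=7
Drop 5: S rot0 at col 2 lands with bottom-row=7; cleared 0 line(s) (total 0); column heights now [7 7 8 9 9], max=9
Drop 6: Z rot3 at col 1 lands with bottom-row=7; cleared 0 line(s) (total 0); column heights now [7 9 10 9 9], max=10
Drop 7: J rot1 at col 0 lands with bottom-row=7; cleared 1 line(s) (total 1); column heights now [9 9 9 8 3], max=9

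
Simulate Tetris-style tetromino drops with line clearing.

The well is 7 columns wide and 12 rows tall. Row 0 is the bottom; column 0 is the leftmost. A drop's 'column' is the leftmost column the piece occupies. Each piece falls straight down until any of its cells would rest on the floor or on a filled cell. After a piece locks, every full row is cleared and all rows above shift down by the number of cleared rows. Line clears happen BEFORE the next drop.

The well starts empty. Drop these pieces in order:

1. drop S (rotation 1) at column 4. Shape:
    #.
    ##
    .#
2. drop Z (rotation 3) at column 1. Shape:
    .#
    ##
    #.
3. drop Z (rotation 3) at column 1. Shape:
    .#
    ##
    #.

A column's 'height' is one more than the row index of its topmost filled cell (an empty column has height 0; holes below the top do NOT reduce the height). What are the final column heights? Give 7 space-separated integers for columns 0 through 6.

Drop 1: S rot1 at col 4 lands with bottom-row=0; cleared 0 line(s) (total 0); column heights now [0 0 0 0 3 2 0], max=3
Drop 2: Z rot3 at col 1 lands with bottom-row=0; cleared 0 line(s) (total 0); column heights now [0 2 3 0 3 2 0], max=3
Drop 3: Z rot3 at col 1 lands with bottom-row=2; cleared 0 line(s) (total 0); column heights now [0 4 5 0 3 2 0], max=5

Answer: 0 4 5 0 3 2 0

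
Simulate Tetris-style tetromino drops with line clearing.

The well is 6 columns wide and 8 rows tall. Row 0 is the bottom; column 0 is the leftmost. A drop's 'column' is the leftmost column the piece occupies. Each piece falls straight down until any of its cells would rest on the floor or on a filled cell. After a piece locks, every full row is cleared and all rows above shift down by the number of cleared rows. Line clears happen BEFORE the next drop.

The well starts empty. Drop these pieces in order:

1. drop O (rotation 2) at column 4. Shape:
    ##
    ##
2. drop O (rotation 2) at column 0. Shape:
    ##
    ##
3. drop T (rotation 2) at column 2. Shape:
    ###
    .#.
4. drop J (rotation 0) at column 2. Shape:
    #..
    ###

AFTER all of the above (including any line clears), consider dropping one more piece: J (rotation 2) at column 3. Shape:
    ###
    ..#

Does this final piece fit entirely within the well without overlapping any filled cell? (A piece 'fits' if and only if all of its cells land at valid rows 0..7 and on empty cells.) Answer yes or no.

Drop 1: O rot2 at col 4 lands with bottom-row=0; cleared 0 line(s) (total 0); column heights now [0 0 0 0 2 2], max=2
Drop 2: O rot2 at col 0 lands with bottom-row=0; cleared 0 line(s) (total 0); column heights now [2 2 0 0 2 2], max=2
Drop 3: T rot2 at col 2 lands with bottom-row=1; cleared 0 line(s) (total 0); column heights now [2 2 3 3 3 2], max=3
Drop 4: J rot0 at col 2 lands with bottom-row=3; cleared 0 line(s) (total 0); column heights now [2 2 5 4 4 2], max=5
Test piece J rot2 at col 3 (width 3): heights before test = [2 2 5 4 4 2]; fits = True

Answer: yes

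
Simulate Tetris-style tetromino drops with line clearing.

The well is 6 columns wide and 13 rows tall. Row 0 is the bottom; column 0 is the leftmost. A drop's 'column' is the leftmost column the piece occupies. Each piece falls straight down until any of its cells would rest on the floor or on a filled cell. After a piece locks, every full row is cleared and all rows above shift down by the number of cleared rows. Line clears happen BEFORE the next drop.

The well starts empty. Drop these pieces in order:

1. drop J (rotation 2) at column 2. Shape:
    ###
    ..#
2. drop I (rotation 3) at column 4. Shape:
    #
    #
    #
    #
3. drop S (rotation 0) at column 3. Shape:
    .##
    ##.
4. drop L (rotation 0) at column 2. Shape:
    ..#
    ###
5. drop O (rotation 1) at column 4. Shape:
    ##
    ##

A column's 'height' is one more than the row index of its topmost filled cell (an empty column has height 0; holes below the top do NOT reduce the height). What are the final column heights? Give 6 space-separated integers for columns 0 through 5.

Answer: 0 0 9 9 12 12

Derivation:
Drop 1: J rot2 at col 2 lands with bottom-row=0; cleared 0 line(s) (total 0); column heights now [0 0 2 2 2 0], max=2
Drop 2: I rot3 at col 4 lands with bottom-row=2; cleared 0 line(s) (total 0); column heights now [0 0 2 2 6 0], max=6
Drop 3: S rot0 at col 3 lands with bottom-row=6; cleared 0 line(s) (total 0); column heights now [0 0 2 7 8 8], max=8
Drop 4: L rot0 at col 2 lands with bottom-row=8; cleared 0 line(s) (total 0); column heights now [0 0 9 9 10 8], max=10
Drop 5: O rot1 at col 4 lands with bottom-row=10; cleared 0 line(s) (total 0); column heights now [0 0 9 9 12 12], max=12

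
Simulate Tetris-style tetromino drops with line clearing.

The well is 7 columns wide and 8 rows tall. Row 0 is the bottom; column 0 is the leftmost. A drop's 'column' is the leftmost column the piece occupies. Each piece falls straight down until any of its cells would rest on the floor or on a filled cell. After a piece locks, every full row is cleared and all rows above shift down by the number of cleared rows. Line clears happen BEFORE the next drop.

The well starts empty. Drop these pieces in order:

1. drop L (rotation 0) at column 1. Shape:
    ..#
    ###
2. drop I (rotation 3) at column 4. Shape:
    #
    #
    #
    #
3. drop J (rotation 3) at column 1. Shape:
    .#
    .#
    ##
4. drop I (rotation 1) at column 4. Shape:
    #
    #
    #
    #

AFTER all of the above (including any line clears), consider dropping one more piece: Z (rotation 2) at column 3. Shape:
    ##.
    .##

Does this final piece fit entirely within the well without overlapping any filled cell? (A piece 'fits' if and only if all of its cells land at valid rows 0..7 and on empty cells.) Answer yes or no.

Drop 1: L rot0 at col 1 lands with bottom-row=0; cleared 0 line(s) (total 0); column heights now [0 1 1 2 0 0 0], max=2
Drop 2: I rot3 at col 4 lands with bottom-row=0; cleared 0 line(s) (total 0); column heights now [0 1 1 2 4 0 0], max=4
Drop 3: J rot3 at col 1 lands with bottom-row=1; cleared 0 line(s) (total 0); column heights now [0 2 4 2 4 0 0], max=4
Drop 4: I rot1 at col 4 lands with bottom-row=4; cleared 0 line(s) (total 0); column heights now [0 2 4 2 8 0 0], max=8
Test piece Z rot2 at col 3 (width 3): heights before test = [0 2 4 2 8 0 0]; fits = False

Answer: no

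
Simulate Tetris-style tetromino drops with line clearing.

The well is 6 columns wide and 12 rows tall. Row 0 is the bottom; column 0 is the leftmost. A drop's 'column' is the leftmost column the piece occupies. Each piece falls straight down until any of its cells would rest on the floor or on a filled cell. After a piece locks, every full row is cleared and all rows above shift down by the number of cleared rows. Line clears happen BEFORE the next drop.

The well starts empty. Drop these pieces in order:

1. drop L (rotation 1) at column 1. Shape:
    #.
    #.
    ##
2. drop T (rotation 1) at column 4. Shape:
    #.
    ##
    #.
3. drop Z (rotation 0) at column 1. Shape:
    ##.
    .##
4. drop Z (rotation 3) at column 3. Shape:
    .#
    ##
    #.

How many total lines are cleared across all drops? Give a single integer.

Drop 1: L rot1 at col 1 lands with bottom-row=0; cleared 0 line(s) (total 0); column heights now [0 3 1 0 0 0], max=3
Drop 2: T rot1 at col 4 lands with bottom-row=0; cleared 0 line(s) (total 0); column heights now [0 3 1 0 3 2], max=3
Drop 3: Z rot0 at col 1 lands with bottom-row=2; cleared 0 line(s) (total 0); column heights now [0 4 4 3 3 2], max=4
Drop 4: Z rot3 at col 3 lands with bottom-row=3; cleared 0 line(s) (total 0); column heights now [0 4 4 5 6 2], max=6

Answer: 0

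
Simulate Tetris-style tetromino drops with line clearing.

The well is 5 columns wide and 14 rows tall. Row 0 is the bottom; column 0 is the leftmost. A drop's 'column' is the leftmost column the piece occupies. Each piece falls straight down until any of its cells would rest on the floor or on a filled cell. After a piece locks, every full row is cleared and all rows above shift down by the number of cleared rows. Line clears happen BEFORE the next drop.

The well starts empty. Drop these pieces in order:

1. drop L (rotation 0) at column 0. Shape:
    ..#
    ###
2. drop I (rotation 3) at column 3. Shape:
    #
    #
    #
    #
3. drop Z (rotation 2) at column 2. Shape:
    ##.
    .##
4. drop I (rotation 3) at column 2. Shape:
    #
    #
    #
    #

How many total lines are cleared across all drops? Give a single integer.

Drop 1: L rot0 at col 0 lands with bottom-row=0; cleared 0 line(s) (total 0); column heights now [1 1 2 0 0], max=2
Drop 2: I rot3 at col 3 lands with bottom-row=0; cleared 0 line(s) (total 0); column heights now [1 1 2 4 0], max=4
Drop 3: Z rot2 at col 2 lands with bottom-row=4; cleared 0 line(s) (total 0); column heights now [1 1 6 6 5], max=6
Drop 4: I rot3 at col 2 lands with bottom-row=6; cleared 0 line(s) (total 0); column heights now [1 1 10 6 5], max=10

Answer: 0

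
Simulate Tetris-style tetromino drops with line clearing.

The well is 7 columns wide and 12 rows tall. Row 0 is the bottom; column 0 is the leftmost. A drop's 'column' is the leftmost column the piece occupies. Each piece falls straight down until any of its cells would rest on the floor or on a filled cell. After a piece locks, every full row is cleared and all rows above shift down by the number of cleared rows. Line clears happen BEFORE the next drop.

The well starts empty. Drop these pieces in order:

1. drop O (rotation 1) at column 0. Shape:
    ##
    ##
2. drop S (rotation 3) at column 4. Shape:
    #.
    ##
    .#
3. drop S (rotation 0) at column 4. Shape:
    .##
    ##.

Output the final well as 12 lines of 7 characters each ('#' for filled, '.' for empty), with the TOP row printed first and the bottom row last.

Answer: .......
.......
.......
.......
.......
.......
.......
.....##
....##.
....#..
##..##.
##...#.

Derivation:
Drop 1: O rot1 at col 0 lands with bottom-row=0; cleared 0 line(s) (total 0); column heights now [2 2 0 0 0 0 0], max=2
Drop 2: S rot3 at col 4 lands with bottom-row=0; cleared 0 line(s) (total 0); column heights now [2 2 0 0 3 2 0], max=3
Drop 3: S rot0 at col 4 lands with bottom-row=3; cleared 0 line(s) (total 0); column heights now [2 2 0 0 4 5 5], max=5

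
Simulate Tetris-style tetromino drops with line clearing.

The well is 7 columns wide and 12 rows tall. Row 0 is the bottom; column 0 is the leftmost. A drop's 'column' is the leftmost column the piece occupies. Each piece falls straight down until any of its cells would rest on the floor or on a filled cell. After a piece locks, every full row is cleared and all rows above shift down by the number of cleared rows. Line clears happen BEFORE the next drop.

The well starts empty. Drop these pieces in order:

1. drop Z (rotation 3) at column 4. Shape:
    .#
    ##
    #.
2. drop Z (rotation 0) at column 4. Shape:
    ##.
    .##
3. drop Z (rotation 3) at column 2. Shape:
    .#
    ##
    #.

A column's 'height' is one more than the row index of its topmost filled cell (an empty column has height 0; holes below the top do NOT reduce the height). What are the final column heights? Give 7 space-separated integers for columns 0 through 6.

Drop 1: Z rot3 at col 4 lands with bottom-row=0; cleared 0 line(s) (total 0); column heights now [0 0 0 0 2 3 0], max=3
Drop 2: Z rot0 at col 4 lands with bottom-row=3; cleared 0 line(s) (total 0); column heights now [0 0 0 0 5 5 4], max=5
Drop 3: Z rot3 at col 2 lands with bottom-row=0; cleared 0 line(s) (total 0); column heights now [0 0 2 3 5 5 4], max=5

Answer: 0 0 2 3 5 5 4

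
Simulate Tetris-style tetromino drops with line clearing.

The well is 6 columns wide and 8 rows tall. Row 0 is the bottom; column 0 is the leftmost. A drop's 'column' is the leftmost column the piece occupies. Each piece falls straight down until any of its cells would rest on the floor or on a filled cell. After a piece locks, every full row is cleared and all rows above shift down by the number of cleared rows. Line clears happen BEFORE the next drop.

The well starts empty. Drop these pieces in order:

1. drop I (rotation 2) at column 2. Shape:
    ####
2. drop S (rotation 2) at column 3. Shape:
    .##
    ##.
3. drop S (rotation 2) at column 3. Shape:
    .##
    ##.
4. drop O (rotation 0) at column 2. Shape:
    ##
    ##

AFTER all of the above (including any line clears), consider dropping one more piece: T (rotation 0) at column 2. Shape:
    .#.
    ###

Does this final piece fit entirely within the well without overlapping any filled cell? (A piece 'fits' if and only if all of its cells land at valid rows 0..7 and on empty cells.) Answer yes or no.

Drop 1: I rot2 at col 2 lands with bottom-row=0; cleared 0 line(s) (total 0); column heights now [0 0 1 1 1 1], max=1
Drop 2: S rot2 at col 3 lands with bottom-row=1; cleared 0 line(s) (total 0); column heights now [0 0 1 2 3 3], max=3
Drop 3: S rot2 at col 3 lands with bottom-row=3; cleared 0 line(s) (total 0); column heights now [0 0 1 4 5 5], max=5
Drop 4: O rot0 at col 2 lands with bottom-row=4; cleared 0 line(s) (total 0); column heights now [0 0 6 6 5 5], max=6
Test piece T rot0 at col 2 (width 3): heights before test = [0 0 6 6 5 5]; fits = True

Answer: yes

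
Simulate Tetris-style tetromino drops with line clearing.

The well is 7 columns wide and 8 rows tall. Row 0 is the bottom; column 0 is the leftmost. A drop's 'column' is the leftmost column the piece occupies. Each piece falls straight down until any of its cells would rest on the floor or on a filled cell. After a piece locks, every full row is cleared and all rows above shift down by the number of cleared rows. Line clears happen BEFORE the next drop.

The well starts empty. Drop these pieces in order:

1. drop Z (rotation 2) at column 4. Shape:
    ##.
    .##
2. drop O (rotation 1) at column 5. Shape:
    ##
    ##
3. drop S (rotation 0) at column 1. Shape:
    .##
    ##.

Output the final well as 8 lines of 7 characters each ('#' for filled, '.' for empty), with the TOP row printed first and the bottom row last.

Answer: .......
.......
.......
.......
.....##
.....##
..####.
.##..##

Derivation:
Drop 1: Z rot2 at col 4 lands with bottom-row=0; cleared 0 line(s) (total 0); column heights now [0 0 0 0 2 2 1], max=2
Drop 2: O rot1 at col 5 lands with bottom-row=2; cleared 0 line(s) (total 0); column heights now [0 0 0 0 2 4 4], max=4
Drop 3: S rot0 at col 1 lands with bottom-row=0; cleared 0 line(s) (total 0); column heights now [0 1 2 2 2 4 4], max=4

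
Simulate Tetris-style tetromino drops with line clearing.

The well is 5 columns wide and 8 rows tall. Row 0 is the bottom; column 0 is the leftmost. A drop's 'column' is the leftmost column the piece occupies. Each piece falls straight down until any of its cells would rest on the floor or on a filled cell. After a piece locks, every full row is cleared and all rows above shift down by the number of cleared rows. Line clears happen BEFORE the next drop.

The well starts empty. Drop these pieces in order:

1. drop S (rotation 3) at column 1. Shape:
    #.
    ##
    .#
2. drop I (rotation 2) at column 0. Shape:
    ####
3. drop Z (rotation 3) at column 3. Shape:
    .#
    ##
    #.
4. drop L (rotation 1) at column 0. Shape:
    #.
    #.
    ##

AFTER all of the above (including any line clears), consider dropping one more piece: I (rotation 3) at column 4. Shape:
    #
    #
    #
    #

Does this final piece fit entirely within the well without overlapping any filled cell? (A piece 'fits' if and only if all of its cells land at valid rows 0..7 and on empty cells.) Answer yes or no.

Drop 1: S rot3 at col 1 lands with bottom-row=0; cleared 0 line(s) (total 0); column heights now [0 3 2 0 0], max=3
Drop 2: I rot2 at col 0 lands with bottom-row=3; cleared 0 line(s) (total 0); column heights now [4 4 4 4 0], max=4
Drop 3: Z rot3 at col 3 lands with bottom-row=4; cleared 0 line(s) (total 0); column heights now [4 4 4 6 7], max=7
Drop 4: L rot1 at col 0 lands with bottom-row=4; cleared 0 line(s) (total 0); column heights now [7 5 4 6 7], max=7
Test piece I rot3 at col 4 (width 1): heights before test = [7 5 4 6 7]; fits = False

Answer: no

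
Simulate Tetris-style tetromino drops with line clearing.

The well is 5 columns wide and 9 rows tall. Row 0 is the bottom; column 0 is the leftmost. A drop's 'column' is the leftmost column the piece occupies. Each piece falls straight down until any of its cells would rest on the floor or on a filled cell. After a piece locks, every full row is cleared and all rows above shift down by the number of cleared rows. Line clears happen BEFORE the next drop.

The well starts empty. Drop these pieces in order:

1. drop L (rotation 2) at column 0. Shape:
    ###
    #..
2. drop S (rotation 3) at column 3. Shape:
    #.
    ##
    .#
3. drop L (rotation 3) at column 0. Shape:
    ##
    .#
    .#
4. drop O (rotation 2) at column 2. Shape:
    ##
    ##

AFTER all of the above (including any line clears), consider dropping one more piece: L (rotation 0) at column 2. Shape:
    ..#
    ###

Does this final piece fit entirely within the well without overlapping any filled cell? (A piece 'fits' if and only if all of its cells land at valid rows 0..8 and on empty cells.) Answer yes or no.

Drop 1: L rot2 at col 0 lands with bottom-row=0; cleared 0 line(s) (total 0); column heights now [2 2 2 0 0], max=2
Drop 2: S rot3 at col 3 lands with bottom-row=0; cleared 1 line(s) (total 1); column heights now [1 0 0 2 1], max=2
Drop 3: L rot3 at col 0 lands with bottom-row=0; cleared 0 line(s) (total 1); column heights now [3 3 0 2 1], max=3
Drop 4: O rot2 at col 2 lands with bottom-row=2; cleared 0 line(s) (total 1); column heights now [3 3 4 4 1], max=4
Test piece L rot0 at col 2 (width 3): heights before test = [3 3 4 4 1]; fits = True

Answer: yes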